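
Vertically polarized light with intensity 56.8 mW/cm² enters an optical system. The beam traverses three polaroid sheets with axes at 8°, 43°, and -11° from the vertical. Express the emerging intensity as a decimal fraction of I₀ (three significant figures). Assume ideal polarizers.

I/I₀ ≈ 0.227

I₁ = 56.8 mW/cm² · cos²(8°) = 55.7 mW/cm².
I₂ = I₁ · cos²(35°) = 55.7 · 0.671 = 37.38 mW/cm².
I₃ = I₂ · cos²(54°) = 37.38 · 0.3455 = 12.91 mW/cm².
Transmitted fraction = 0.2273.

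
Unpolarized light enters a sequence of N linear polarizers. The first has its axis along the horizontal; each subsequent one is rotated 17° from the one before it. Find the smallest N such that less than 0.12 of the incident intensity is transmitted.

N = 17

First polarizer halves the unpolarized light: factor 1/2.
Each further stage multiplies by cos²(17°) = 0.9145.
After N polarizers: T = 0.5·0.9145^(N−1). Require T < 0.12 ⇒ N−1 > ln(0.12/0.5)/ln(0.9145) = 15.97, so N−1 ≥ 16 and N = 17.
Check: N=17 gives T = 0.1197 < 0.12; N=16 gives T = 0.1309.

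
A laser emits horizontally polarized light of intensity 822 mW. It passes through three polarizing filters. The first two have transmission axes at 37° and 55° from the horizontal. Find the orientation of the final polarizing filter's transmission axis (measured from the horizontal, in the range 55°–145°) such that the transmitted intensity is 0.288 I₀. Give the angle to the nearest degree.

θ ≈ 100°

By Malus's law, I₁ = I₀ cos²(37° − 0°) = I₀ cos²(37°) = 0.6378 I₀.
I₂ = I₁ cos²(55° − 37°) = 0.6378 I₀ · cos²(18°) = 0.5769 I₀.
Need I₃/I₀ = 0.288, so cos²(θ − 55°) = 0.288 / 0.5769 = 0.4992.
θ − 55° = arccos(√0.4992) = 45.0°, giving θ ≈ 55 + 45.0 = 100.0°.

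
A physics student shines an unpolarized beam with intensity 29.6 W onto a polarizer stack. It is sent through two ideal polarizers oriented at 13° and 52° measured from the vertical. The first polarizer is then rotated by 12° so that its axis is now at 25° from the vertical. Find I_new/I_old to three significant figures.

I_new/I_old ≈ 1.31

Before rotation:
Unpolarized light through the first polarizer → I₁ = ½ I₀, now polarized at 13°.
I₂ = I₁ cos²(52° − 13°) = 0.5 I₀ · cos²(39°) = 0.302 I₀.
After rotation:
Unpolarized light through the first polarizer → I₁ = ½ I₀, now polarized at 25°.
I₂ = I₁ cos²(52° − 25°) = 0.5 I₀ · cos²(27°) = 0.3969 I₀.
Ratio = 0.3969 / 0.302 = 1.314.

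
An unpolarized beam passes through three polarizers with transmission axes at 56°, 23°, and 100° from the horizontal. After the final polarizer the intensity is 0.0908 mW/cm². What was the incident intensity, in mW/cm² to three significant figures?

I₀ ≈ 5.10 mW/cm²

Unpolarized light through the first polarizer → I₁ = ½ I₀, now polarized at 56°.
I₂ = I₁ cos²(23° − 56°) = 0.5 I₀ · cos²(33°) = 0.3517 I₀.
I₃ = I₂ cos²(100° − 23°) = 0.3517 I₀ · cos²(77°) = 0.0178 I₀.
So 0.0908 mW/cm² = 0.0178 I₀, giving I₀ = 0.0908/0.0178 = 5.102 mW/cm².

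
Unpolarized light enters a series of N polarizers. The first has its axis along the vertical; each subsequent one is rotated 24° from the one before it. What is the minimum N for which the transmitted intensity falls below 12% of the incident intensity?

N = 9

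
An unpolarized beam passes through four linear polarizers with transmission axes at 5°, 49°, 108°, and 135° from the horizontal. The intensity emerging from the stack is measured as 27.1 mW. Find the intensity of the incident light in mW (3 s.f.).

I₀ ≈ 497 mW

Unpolarized light through the first polarizer → I₁ = ½ I₀, now polarized at 5°.
I₂ = I₁ cos²(49° − 5°) = 0.5 I₀ · cos²(44°) = 0.2587 I₀.
I₃ = I₂ cos²(108° − 49°) = 0.2587 I₀ · cos²(59°) = 0.06863 I₀.
I₄ = I₃ cos²(135° − 108°) = 0.06863 I₀ · cos²(27°) = 0.05449 I₀.
So 27.1 mW = 0.05449 I₀, giving I₀ = 27.1/0.05449 = 497.4 mW.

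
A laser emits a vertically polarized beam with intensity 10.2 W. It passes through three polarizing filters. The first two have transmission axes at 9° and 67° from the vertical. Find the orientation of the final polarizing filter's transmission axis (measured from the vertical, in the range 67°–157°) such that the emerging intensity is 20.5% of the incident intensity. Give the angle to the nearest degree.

By Malus's law, I₁ = I₀ cos²(9° − 0°) = I₀ cos²(9°) = 0.9755 I₀.
I₂ = I₁ cos²(67° − 9°) = 0.9755 I₀ · cos²(58°) = 0.2739 I₀.
Need I₃/I₀ = 0.205, so cos²(θ − 67°) = 0.205 / 0.2739 = 0.7483.
θ − 67° = arccos(√0.7483) = 30.1°, giving θ ≈ 67 + 30.1 = 97.1°.

θ ≈ 97°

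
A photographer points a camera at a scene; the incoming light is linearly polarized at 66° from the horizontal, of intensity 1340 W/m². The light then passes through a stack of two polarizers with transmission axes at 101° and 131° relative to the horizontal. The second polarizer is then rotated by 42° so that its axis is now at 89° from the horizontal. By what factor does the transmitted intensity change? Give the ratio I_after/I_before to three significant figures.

Before rotation:
I₁ = I₀ cos²(101° − 66°) = I₀ cos²(35°) = 0.671 I₀.
I₂ = I₁ cos²(131° − 101°) = 0.671 I₀ · cos²(30°) = 0.5033 I₀.
After rotation:
I₁ = I₀ cos²(101° − 66°) = I₀ cos²(35°) = 0.671 I₀.
I₂ = I₁ cos²(89° − 101°) = 0.671 I₀ · cos²(12°) = 0.642 I₀.
Ratio = 0.642 / 0.5033 = 1.276.

I_new/I_old ≈ 1.28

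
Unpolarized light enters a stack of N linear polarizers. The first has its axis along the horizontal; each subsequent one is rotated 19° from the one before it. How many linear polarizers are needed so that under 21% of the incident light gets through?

First polarizer halves the unpolarized light: factor 1/2.
Each further stage multiplies by cos²(19°) = 0.894.
After N polarizers: T = 0.5·0.894^(N−1). Require T < 0.21 ⇒ N−1 > ln(0.21/0.5)/ln(0.894) = 7.74, so N−1 ≥ 8 and N = 9.
Check: N=9 gives T = 0.204 < 0.21; N=8 gives T = 0.2282.

N = 9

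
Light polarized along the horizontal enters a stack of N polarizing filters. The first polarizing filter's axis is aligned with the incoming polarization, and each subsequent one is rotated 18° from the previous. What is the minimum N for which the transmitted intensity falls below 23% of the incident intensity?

First polarizer is aligned with the polarization: full transmission.
Each further stage multiplies by cos²(18°) = 0.9045.
After N polarizers: T = 0.9045^(N−1). Require T < 0.23 ⇒ N−1 > ln(0.23)/ln(0.9045) = 14.64, so N−1 ≥ 15 and N = 16.
Check: N=16 gives T = 0.2219 < 0.23; N=15 gives T = 0.2453.

N = 16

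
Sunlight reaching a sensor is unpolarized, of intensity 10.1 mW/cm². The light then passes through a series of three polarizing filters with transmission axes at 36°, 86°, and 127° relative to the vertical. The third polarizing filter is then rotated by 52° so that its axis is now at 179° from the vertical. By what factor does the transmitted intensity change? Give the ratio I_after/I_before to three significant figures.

I_new/I_old ≈ 0.00481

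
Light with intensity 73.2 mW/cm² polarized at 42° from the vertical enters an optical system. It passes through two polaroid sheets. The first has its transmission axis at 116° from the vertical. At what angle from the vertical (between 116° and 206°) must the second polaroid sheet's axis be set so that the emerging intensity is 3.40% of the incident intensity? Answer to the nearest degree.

I₁ = I₀ cos²(116° − 42°) = I₀ cos²(74°) = 0.07598 I₀.
Need I₂/I₀ = 0.034, so cos²(θ − 116°) = 0.034 / 0.07598 = 0.4475.
θ − 116° = arccos(√0.4475) = 48.0°, giving θ ≈ 116 + 48.0 = 164.0°.

θ ≈ 164°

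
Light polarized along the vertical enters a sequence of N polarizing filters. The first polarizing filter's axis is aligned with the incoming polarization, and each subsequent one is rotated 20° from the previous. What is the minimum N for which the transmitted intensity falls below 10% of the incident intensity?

N = 20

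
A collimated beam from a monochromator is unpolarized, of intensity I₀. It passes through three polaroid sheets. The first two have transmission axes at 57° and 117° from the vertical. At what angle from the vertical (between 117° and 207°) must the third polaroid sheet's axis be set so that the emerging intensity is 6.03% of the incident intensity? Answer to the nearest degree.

Unpolarized light through the first polarizer → I₁ = ½ I₀, now polarized at 57°.
I₂ = I₁ cos²(117° − 57°) = 0.5 I₀ · cos²(60°) = 0.125 I₀.
Need I₃/I₀ = 0.0603, so cos²(θ − 117°) = 0.0603 / 0.125 = 0.4824.
θ − 117° = arccos(√0.4824) = 46.0°, giving θ ≈ 117 + 46.0 = 163.0°.

θ ≈ 163°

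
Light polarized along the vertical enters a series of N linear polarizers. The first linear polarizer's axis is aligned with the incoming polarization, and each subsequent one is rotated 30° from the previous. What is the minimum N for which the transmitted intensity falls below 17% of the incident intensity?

First polarizer is aligned with the polarization: full transmission.
Each further stage multiplies by cos²(30°) = 0.75.
After N polarizers: T = 0.75^(N−1). Require T < 0.17 ⇒ N−1 > ln(0.17)/ln(0.75) = 6.16, so N−1 ≥ 7 and N = 8.
Check: N=8 gives T = 0.1335 < 0.17; N=7 gives T = 0.178.

N = 8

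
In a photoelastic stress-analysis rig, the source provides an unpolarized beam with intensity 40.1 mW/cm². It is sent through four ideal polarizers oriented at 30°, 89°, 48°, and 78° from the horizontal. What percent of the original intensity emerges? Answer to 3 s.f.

≈ 5.67%

Unpolarized light through the first polarizer → I₁ = 40.1 mW/cm²/2 = 20.05 mW/cm², polarized at 30°.
I₂ = I₁ · cos²(59°) = 20.05 · 0.2653 = 5.319 mW/cm².
I₃ = I₂ · cos²(41°) = 5.319 · 0.5696 = 3.029 mW/cm².
I₄ = I₃ · cos²(30°) = 3.029 · 0.75 = 2.272 mW/cm².
That is 5.666% of the incident intensity.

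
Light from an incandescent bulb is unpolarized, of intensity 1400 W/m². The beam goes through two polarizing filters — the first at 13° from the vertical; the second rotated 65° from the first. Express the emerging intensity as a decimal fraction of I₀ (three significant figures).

I/I₀ ≈ 0.0893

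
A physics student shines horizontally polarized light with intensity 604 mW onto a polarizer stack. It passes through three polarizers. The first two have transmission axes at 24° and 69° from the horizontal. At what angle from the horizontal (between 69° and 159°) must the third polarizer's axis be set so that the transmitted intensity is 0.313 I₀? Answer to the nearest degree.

I₁ = I₀ cos²(24° − 0°) = I₀ cos²(24°) = 0.8346 I₀.
I₂ = I₁ cos²(69° − 24°) = 0.8346 I₀ · cos²(45°) = 0.4173 I₀.
Need I₃/I₀ = 0.313, so cos²(θ − 69°) = 0.313 / 0.4173 = 0.7501.
θ − 69° = arccos(√0.7501) = 30.0°, giving θ ≈ 69 + 30.0 = 99.0°.

θ ≈ 99°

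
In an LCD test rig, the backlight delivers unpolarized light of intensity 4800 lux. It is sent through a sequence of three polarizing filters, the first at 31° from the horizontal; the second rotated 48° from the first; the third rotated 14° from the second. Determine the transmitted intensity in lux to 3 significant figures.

I ≈ 1010 lux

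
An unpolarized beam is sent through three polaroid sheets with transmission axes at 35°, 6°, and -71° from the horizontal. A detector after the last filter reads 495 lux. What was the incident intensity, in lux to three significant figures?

Unpolarized light through the first polarizer → I₁ = ½ I₀, now polarized at 35°.
I₂ = I₁ cos²(6° − 35°) = 0.5 I₀ · cos²(29°) = 0.3825 I₀.
I₃ = I₂ cos²(-71° − 6°) = 0.3825 I₀ · cos²(77°) = 0.01935 I₀.
So 495 lux = 0.01935 I₀, giving I₀ = 495/0.01935 = 2.558e+04 lux.

I₀ ≈ 2.56e4 lux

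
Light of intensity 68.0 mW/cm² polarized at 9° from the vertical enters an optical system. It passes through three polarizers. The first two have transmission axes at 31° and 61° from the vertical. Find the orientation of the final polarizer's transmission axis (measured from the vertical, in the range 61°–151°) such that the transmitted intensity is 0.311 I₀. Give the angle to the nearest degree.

θ ≈ 107°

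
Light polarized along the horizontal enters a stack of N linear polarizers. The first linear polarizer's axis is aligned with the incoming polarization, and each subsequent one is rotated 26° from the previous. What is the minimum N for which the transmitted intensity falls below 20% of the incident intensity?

N = 9

First polarizer is aligned with the polarization: full transmission.
Each further stage multiplies by cos²(26°) = 0.8078.
After N polarizers: T = 0.8078^(N−1). Require T < 0.20 ⇒ N−1 > ln(0.20)/ln(0.8078) = 7.54, so N−1 ≥ 8 and N = 9.
Check: N=9 gives T = 0.1814 < 0.20; N=8 gives T = 0.2245.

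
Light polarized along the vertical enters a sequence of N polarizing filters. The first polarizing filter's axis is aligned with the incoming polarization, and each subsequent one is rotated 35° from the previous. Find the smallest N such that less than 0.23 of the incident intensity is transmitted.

First polarizer is aligned with the polarization: full transmission.
Each further stage multiplies by cos²(35°) = 0.671.
After N polarizers: T = 0.671^(N−1). Require T < 0.23 ⇒ N−1 > ln(0.23)/ln(0.671) = 3.68, so N−1 ≥ 4 and N = 5.
Check: N=5 gives T = 0.2027 < 0.23; N=4 gives T = 0.3021.

N = 5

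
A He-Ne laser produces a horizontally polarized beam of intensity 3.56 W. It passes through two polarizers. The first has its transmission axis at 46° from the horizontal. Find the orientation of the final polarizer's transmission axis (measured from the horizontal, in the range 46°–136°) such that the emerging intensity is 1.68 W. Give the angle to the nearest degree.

I₁ = I₀ cos²(46° − 0°) = I₀ cos²(46°) = 0.4826 I₀.
Target fraction: 1.68 / 3.56 W = 0.4719 of I₀.
Need I₂/I₀ = 0.4719, so cos²(θ − 46°) = 0.4719 / 0.4826 = 0.978.
θ − 46° = arccos(√0.978) = 8.5°, giving θ ≈ 46 + 8.5 = 54.5°.

θ ≈ 55°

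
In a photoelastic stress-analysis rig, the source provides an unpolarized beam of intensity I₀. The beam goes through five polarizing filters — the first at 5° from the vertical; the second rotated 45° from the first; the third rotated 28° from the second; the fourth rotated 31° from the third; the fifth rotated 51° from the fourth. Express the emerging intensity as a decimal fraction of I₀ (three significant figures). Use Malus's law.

≈ 0.0567 I₀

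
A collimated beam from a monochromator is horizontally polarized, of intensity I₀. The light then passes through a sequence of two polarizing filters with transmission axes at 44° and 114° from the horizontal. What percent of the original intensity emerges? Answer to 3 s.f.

≈ 6.05%

I₁ = I₀ cos²(44° − 0°) = I₀ cos²(44°) = 0.5174 I₀.
I₂ = I₁ cos²(114° − 44°) = 0.5174 I₀ · cos²(70°) = 0.06053 I₀.
That is 6.053% of the incident intensity.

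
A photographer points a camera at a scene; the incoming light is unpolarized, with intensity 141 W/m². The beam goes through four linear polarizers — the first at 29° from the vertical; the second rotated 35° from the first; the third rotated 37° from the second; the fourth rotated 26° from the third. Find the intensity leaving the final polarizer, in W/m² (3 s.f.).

I ≈ 24.4 W/m²

Unpolarized light through the first polarizer → I₁ = 141 W/m²/2 = 70.5 W/m², polarized at 29°.
I₂ = I₁ · cos²(35°) = 70.5 · 0.671 = 47.31 W/m².
I₃ = I₂ · cos²(37°) = 47.31 · 0.6378 = 30.17 W/m².
I₄ = I₃ · cos²(26°) = 30.17 · 0.8078 = 24.37 W/m².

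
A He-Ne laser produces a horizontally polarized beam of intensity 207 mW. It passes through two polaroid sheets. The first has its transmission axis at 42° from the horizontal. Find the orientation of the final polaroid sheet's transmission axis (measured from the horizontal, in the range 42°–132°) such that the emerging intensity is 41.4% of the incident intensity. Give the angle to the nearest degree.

θ ≈ 72°

I₁ = I₀ cos²(42° − 0°) = I₀ cos²(42°) = 0.5523 I₀.
Need I₂/I₀ = 0.414, so cos²(θ − 42°) = 0.414 / 0.5523 = 0.7496.
θ − 42° = arccos(√0.7496) = 30.0°, giving θ ≈ 42 + 30.0 = 72.0°.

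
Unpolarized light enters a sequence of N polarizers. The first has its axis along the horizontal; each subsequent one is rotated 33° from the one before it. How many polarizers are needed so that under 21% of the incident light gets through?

N = 4

First polarizer halves the unpolarized light: factor 1/2.
Each further stage multiplies by cos²(33°) = 0.7034.
After N polarizers: T = 0.5·0.7034^(N−1). Require T < 0.21 ⇒ N−1 > ln(0.21/0.5)/ln(0.7034) = 2.47, so N−1 ≥ 3 and N = 4.
Check: N=4 gives T = 0.174 < 0.21; N=3 gives T = 0.2474.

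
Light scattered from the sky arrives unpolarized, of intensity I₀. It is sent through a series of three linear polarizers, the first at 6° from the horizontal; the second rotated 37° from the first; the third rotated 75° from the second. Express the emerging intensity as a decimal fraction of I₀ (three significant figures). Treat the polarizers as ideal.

≈ 0.0214 I₀

Unpolarized light through the first polarizer → I₁ = ½ I₀, now polarized at 6°.
I₂ = I₁ cos²(37°) = 0.5 · 0.6378 I₀ = 0.3189 I₀.
I₃ = I₂ cos²(75°) = 0.3189 · 0.06699 I₀ = 0.02136 I₀.
Transmitted fraction = 0.02136.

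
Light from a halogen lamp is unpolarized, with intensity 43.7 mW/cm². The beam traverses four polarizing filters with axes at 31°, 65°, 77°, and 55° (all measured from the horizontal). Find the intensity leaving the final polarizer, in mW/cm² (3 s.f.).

I ≈ 12.4 mW/cm²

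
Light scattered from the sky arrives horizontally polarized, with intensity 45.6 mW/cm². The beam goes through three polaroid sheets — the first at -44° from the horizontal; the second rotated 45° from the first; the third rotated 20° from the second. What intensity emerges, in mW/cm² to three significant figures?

By Malus's law, I₁ = 45.6 mW/cm² · cos²(44°) = 23.6 mW/cm².
I₂ = I₁ · cos²(45°) = 23.6 · 0.5 = 11.8 mW/cm².
I₃ = I₂ · cos²(20°) = 11.8 · 0.883 = 10.42 mW/cm².

I ≈ 10.4 mW/cm²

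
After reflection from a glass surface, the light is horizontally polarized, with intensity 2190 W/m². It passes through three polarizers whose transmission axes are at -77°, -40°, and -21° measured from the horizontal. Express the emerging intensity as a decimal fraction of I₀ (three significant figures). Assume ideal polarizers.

I/I₀ ≈ 0.0289

By Malus's law, I₁ = 2190 W/m² · cos²(77°) = 110.8 W/m².
I₂ = I₁ · cos²(37°) = 110.8 · 0.6378 = 70.68 W/m².
I₃ = I₂ · cos²(19°) = 70.68 · 0.894 = 63.19 W/m².
Transmitted fraction = 0.02885.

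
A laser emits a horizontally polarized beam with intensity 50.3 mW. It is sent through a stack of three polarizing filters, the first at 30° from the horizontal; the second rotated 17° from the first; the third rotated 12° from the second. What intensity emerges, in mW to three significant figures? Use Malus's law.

I ≈ 33.0 mW

By Malus's law, I₁ = 50.3 mW · cos²(30°) = 37.73 mW.
I₂ = I₁ · cos²(17°) = 37.73 · 0.9145 = 34.5 mW.
I₃ = I₂ · cos²(12°) = 34.5 · 0.9568 = 33.01 mW.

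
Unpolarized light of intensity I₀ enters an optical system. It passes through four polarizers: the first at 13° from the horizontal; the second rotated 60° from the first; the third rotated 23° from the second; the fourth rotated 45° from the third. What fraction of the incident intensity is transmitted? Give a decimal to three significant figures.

Unpolarized light through the first polarizer → I₁ = ½ I₀, now polarized at 13°.
I₂ = I₁ cos²(60°) = 0.5 · 0.25 I₀ = 0.125 I₀.
I₃ = I₂ cos²(23°) = 0.125 · 0.8473 I₀ = 0.1059 I₀.
I₄ = I₃ cos²(45°) = 0.1059 · 0.5 I₀ = 0.05296 I₀.
Transmitted fraction = 0.05296.

≈ 0.0530 I₀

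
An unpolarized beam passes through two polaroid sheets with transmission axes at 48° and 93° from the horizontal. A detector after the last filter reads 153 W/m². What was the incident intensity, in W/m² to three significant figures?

I₀ ≈ 612 W/m²

Unpolarized light through the first polarizer → I₁ = ½ I₀, now polarized at 48°.
I₂ = I₁ cos²(93° − 48°) = 0.5 I₀ · cos²(45°) = 0.25 I₀.
So 153 W/m² = 0.25 I₀, giving I₀ = 153/0.25 = 612 W/m².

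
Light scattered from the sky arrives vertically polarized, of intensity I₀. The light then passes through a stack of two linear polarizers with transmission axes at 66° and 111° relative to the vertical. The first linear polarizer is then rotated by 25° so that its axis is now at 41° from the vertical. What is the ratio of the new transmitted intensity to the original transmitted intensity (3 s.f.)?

I_new/I_old ≈ 0.806

Before rotation:
I₁ = I₀ cos²(66° − 0°) = I₀ cos²(66°) = 0.1654 I₀.
I₂ = I₁ cos²(111° − 66°) = 0.1654 I₀ · cos²(45°) = 0.08272 I₀.
After rotation:
I₁ = I₀ cos²(41° − 0°) = I₀ cos²(41°) = 0.5696 I₀.
I₂ = I₁ cos²(111° − 41°) = 0.5696 I₀ · cos²(70°) = 0.06663 I₀.
Ratio = 0.06663 / 0.08272 = 0.8055.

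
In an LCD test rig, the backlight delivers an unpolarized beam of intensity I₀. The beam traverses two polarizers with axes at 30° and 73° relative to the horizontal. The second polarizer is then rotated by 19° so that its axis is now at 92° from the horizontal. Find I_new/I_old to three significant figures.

I_new/I_old ≈ 0.412

Before rotation:
Unpolarized light through the first polarizer → I₁ = ½ I₀, now polarized at 30°.
I₂ = I₁ cos²(73° − 30°) = 0.5 I₀ · cos²(43°) = 0.2674 I₀.
After rotation:
Unpolarized light through the first polarizer → I₁ = ½ I₀, now polarized at 30°.
I₂ = I₁ cos²(92° − 30°) = 0.5 I₀ · cos²(62°) = 0.1102 I₀.
Ratio = 0.1102 / 0.2674 = 0.4121.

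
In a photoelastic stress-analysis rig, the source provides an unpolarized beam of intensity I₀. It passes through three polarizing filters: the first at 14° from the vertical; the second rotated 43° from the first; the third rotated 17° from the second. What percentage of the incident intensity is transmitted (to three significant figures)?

≈ 24.5%

Unpolarized light through the first polarizer → I₁ = ½ I₀, now polarized at 14°.
I₂ = I₁ cos²(43°) = 0.5 · 0.5349 I₀ = 0.2674 I₀.
I₃ = I₂ cos²(17°) = 0.2674 · 0.9145 I₀ = 0.2446 I₀.
That is 24.46% of the incident intensity.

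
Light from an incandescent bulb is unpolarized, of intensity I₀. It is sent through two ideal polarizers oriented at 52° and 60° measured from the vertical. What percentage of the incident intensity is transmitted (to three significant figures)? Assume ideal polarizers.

≈ 49.0%

Unpolarized light through the first polarizer → I₁ = ½ I₀, now polarized at 52°.
I₂ = I₁ cos²(60° − 52°) = 0.5 I₀ · cos²(8°) = 0.4903 I₀.
That is 49.03% of the incident intensity.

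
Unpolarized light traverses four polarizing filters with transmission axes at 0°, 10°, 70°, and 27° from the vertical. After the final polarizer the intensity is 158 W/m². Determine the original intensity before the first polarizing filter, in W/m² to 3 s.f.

I₀ ≈ 2440 W/m²

Unpolarized light through the first polarizer → I₁ = ½ I₀, now polarized at 0°.
I₂ = I₁ cos²(10° − 0°) = 0.5 I₀ · cos²(10°) = 0.4849 I₀.
I₃ = I₂ cos²(70° − 10°) = 0.4849 I₀ · cos²(60°) = 0.1212 I₀.
I₄ = I₃ cos²(27° − 70°) = 0.1212 I₀ · cos²(43°) = 0.06484 I₀.
So 158 W/m² = 0.06484 I₀, giving I₀ = 158/0.06484 = 2437 W/m².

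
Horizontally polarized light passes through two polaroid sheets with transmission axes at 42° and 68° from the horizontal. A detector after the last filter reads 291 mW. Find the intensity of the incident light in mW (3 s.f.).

I₀ ≈ 652 mW

I₁ = I₀ cos²(42° − 0°) = I₀ cos²(42°) = 0.5523 I₀.
I₂ = I₁ cos²(68° − 42°) = 0.5523 I₀ · cos²(26°) = 0.4461 I₀.
So 291 mW = 0.4461 I₀, giving I₀ = 291/0.4461 = 652.3 mW.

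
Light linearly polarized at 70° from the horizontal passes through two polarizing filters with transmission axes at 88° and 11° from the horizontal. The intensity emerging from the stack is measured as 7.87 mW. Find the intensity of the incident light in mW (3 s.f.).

I₀ ≈ 172 mW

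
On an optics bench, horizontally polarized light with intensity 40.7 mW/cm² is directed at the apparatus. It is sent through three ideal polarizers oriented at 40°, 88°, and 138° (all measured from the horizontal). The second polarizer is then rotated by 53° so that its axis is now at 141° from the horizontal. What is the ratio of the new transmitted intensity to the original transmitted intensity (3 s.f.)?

Before rotation:
I₁ = I₀ cos²(40° − 0°) = I₀ cos²(40°) = 0.5868 I₀.
I₂ = I₁ cos²(88° − 40°) = 0.5868 I₀ · cos²(48°) = 0.2627 I₀.
I₃ = I₂ cos²(138° − 88°) = 0.2627 I₀ · cos²(50°) = 0.1086 I₀.
After rotation:
I₁ = I₀ cos²(40° − 0°) = I₀ cos²(40°) = 0.5868 I₀.
Angle between axes 1 and 2: 79°. I₂ = 0.5868 I₀ · cos²(79°) = 0.02137 I₀.
I₃ = I₂ cos²(138° − 141°) = 0.02137 I₀ · cos²(3°) = 0.02131 I₀.
Ratio = 0.02131 / 0.1086 = 0.1963.

I_new/I_old ≈ 0.196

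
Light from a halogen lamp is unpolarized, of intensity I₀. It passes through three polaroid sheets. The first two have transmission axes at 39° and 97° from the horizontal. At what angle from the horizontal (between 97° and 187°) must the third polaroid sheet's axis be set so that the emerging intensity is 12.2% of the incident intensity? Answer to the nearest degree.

θ ≈ 118°

Unpolarized light through the first polarizer → I₁ = ½ I₀, now polarized at 39°.
I₂ = I₁ cos²(97° − 39°) = 0.5 I₀ · cos²(58°) = 0.1404 I₀.
Need I₃/I₀ = 0.122, so cos²(θ − 97°) = 0.122 / 0.1404 = 0.8689.
θ − 97° = arccos(√0.8689) = 21.2°, giving θ ≈ 97 + 21.2 = 118.2°.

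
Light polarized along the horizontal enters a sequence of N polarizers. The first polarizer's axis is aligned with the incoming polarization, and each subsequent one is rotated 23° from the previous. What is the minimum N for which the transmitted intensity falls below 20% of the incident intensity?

First polarizer is aligned with the polarization: full transmission.
Each further stage multiplies by cos²(23°) = 0.8473.
After N polarizers: T = 0.8473^(N−1). Require T < 0.20 ⇒ N−1 > ln(0.20)/ln(0.8473) = 9.71, so N−1 ≥ 10 and N = 11.
Check: N=11 gives T = 0.1908 < 0.20; N=10 gives T = 0.2251.

N = 11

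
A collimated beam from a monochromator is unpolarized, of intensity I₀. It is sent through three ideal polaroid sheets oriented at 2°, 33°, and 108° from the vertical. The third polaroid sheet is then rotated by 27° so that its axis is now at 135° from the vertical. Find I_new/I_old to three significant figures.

Before rotation:
Unpolarized light through the first polarizer → I₁ = ½ I₀, now polarized at 2°.
I₂ = I₁ cos²(33° − 2°) = 0.5 I₀ · cos²(31°) = 0.3674 I₀.
I₃ = I₂ cos²(108° − 33°) = 0.3674 I₀ · cos²(75°) = 0.02461 I₀.
After rotation:
Unpolarized light through the first polarizer → I₁ = ½ I₀, now polarized at 2°.
I₂ = I₁ cos²(33° − 2°) = 0.5 I₀ · cos²(31°) = 0.3674 I₀.
Angle between axes 2 and 3: 78°. I₃ = 0.3674 I₀ · cos²(78°) = 0.01588 I₀.
Ratio = 0.01588 / 0.02461 = 0.6453.

I_new/I_old ≈ 0.645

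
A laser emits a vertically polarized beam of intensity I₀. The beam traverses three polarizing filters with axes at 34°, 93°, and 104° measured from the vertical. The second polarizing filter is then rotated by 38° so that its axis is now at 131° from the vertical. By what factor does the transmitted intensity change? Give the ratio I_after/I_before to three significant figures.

I_new/I_old ≈ 0.0461

Before rotation:
I₁ = I₀ cos²(34° − 0°) = I₀ cos²(34°) = 0.6873 I₀.
I₂ = I₁ cos²(93° − 34°) = 0.6873 I₀ · cos²(59°) = 0.1823 I₀.
I₃ = I₂ cos²(104° − 93°) = 0.1823 I₀ · cos²(11°) = 0.1757 I₀.
After rotation:
I₁ = I₀ cos²(34° − 0°) = I₀ cos²(34°) = 0.6873 I₀.
Angle between axes 1 and 2: 83°. I₂ = 0.6873 I₀ · cos²(83°) = 0.01021 I₀.
I₃ = I₂ cos²(104° − 131°) = 0.01021 I₀ · cos²(27°) = 0.008104 I₀.
Ratio = 0.008104 / 0.1757 = 0.04613.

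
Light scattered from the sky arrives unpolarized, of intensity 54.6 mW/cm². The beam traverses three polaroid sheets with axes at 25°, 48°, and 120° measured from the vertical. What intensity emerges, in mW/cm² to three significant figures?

I ≈ 2.21 mW/cm²

Unpolarized light through the first polarizer → I₁ = 54.6 mW/cm²/2 = 27.3 mW/cm², polarized at 25°.
I₂ = I₁ · cos²(23°) = 27.3 · 0.8473 = 23.13 mW/cm².
I₃ = I₂ · cos²(72°) = 23.13 · 0.09549 = 2.209 mW/cm².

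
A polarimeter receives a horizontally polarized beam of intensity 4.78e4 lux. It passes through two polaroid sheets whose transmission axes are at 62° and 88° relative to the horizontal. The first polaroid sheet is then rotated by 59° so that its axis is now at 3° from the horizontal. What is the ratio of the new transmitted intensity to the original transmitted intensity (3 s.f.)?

Before rotation:
By Malus's law, I₁ = I₀ cos²(62° − 0°) = I₀ cos²(62°) = 0.2204 I₀.
I₂ = I₁ cos²(88° − 62°) = 0.2204 I₀ · cos²(26°) = 0.178 I₀.
After rotation:
I₁ = I₀ cos²(3° − 0°) = I₀ cos²(3°) = 0.9973 I₀.
I₂ = I₁ cos²(88° − 3°) = 0.9973 I₀ · cos²(85°) = 0.007575 I₀.
Ratio = 0.007575 / 0.178 = 0.04255.

I_new/I_old ≈ 0.0425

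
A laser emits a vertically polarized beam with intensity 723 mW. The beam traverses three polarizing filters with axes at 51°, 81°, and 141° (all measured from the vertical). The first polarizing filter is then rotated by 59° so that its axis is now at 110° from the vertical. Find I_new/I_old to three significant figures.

I_new/I_old ≈ 0.301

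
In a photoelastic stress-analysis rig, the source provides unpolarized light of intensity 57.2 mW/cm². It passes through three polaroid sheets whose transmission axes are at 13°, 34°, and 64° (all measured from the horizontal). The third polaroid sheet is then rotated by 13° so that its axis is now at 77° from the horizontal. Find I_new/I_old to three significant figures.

I_new/I_old ≈ 0.713

Before rotation:
Unpolarized light through the first polarizer → I₁ = ½ I₀, now polarized at 13°.
I₂ = I₁ cos²(34° − 13°) = 0.5 I₀ · cos²(21°) = 0.4358 I₀.
I₃ = I₂ cos²(64° − 34°) = 0.4358 I₀ · cos²(30°) = 0.3268 I₀.
After rotation:
Unpolarized light through the first polarizer → I₁ = ½ I₀, now polarized at 13°.
I₂ = I₁ cos²(34° − 13°) = 0.5 I₀ · cos²(21°) = 0.4358 I₀.
I₃ = I₂ cos²(77° − 34°) = 0.4358 I₀ · cos²(43°) = 0.2331 I₀.
Ratio = 0.2331 / 0.3268 = 0.7132.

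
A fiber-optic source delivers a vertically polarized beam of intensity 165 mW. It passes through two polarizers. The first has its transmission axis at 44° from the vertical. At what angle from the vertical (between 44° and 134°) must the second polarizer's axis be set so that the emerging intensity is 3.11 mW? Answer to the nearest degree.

θ ≈ 123°

I₁ = I₀ cos²(44° − 0°) = I₀ cos²(44°) = 0.5174 I₀.
Target fraction: 3.11 / 165 mW = 0.01885 of I₀.
Need I₂/I₀ = 0.01885, so cos²(θ − 44°) = 0.01885 / 0.5174 = 0.03643.
θ − 44° = arccos(√0.03643) = 79.0°, giving θ ≈ 44 + 79.0 = 123.0°.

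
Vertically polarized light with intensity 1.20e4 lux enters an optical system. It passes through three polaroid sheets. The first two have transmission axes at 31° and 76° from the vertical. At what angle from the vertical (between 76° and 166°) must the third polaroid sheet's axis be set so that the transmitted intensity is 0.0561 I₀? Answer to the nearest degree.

θ ≈ 143°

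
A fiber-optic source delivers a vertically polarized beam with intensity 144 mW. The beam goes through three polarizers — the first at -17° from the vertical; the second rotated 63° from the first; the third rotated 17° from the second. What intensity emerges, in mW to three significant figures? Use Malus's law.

I ≈ 24.8 mW

By Malus's law, I₁ = 144 mW · cos²(17°) = 131.7 mW.
I₂ = I₁ · cos²(63°) = 131.7 · 0.2061 = 27.14 mW.
I₃ = I₂ · cos²(17°) = 27.14 · 0.9145 = 24.82 mW.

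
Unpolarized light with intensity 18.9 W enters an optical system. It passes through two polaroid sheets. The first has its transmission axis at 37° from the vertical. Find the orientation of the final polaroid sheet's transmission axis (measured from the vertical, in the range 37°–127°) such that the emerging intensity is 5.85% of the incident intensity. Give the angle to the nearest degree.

θ ≈ 107°

Unpolarized light through the first polarizer → I₁ = ½ I₀, now polarized at 37°.
Need I₂/I₀ = 0.0585, so cos²(θ − 37°) = 0.0585 / 0.5 = 0.117.
θ − 37° = arccos(√0.117) = 70.0°, giving θ ≈ 37 + 70.0 = 107.0°.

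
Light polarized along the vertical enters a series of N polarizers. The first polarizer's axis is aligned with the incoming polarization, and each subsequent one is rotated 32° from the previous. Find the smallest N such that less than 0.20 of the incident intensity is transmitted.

N = 6

First polarizer is aligned with the polarization: full transmission.
Each further stage multiplies by cos²(32°) = 0.7192.
After N polarizers: T = 0.7192^(N−1). Require T < 0.20 ⇒ N−1 > ln(0.20)/ln(0.7192) = 4.88, so N−1 ≥ 5 and N = 6.
Check: N=6 gives T = 0.1924 < 0.20; N=5 gives T = 0.2675.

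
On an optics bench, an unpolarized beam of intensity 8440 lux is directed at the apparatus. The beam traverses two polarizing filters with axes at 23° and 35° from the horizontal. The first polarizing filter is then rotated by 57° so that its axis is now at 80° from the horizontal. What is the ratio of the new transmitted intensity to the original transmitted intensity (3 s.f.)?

Before rotation:
Unpolarized light through the first polarizer → I₁ = ½ I₀, now polarized at 23°.
I₂ = I₁ cos²(35° − 23°) = 0.5 I₀ · cos²(12°) = 0.4784 I₀.
After rotation:
Unpolarized light through the first polarizer → I₁ = ½ I₀, now polarized at 80°.
I₂ = I₁ cos²(35° − 80°) = 0.5 I₀ · cos²(45°) = 0.25 I₀.
Ratio = 0.25 / 0.4784 = 0.5226.

I_new/I_old ≈ 0.523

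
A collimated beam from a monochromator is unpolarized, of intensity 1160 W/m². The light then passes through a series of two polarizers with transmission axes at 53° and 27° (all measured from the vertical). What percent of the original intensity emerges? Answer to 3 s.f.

Unpolarized light through the first polarizer → I₁ = 1160 W/m²/2 = 580 W/m², polarized at 53°.
I₂ = I₁ · cos²(26°) = 580 · 0.8078 = 468.5 W/m².
That is 40.39% of the incident intensity.

≈ 40.4%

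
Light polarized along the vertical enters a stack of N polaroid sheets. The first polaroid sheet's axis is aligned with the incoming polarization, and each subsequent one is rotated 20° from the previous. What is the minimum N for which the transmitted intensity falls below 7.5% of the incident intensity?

N = 22

First polarizer is aligned with the polarization: full transmission.
Each further stage multiplies by cos²(20°) = 0.883.
After N polarizers: T = 0.883^(N−1). Require T < 0.075 ⇒ N−1 > ln(0.075)/ln(0.883) = 20.82, so N−1 ≥ 21 and N = 22.
Check: N=22 gives T = 0.07335 < 0.075; N=21 gives T = 0.08307.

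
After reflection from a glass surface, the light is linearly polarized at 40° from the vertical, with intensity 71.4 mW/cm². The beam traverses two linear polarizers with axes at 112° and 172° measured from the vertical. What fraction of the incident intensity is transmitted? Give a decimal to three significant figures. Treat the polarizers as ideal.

I₁ = 71.4 mW/cm² · cos²(72°) = 6.818 mW/cm².
I₂ = I₁ · cos²(60°) = 6.818 · 0.25 = 1.705 mW/cm².
Transmitted fraction = 0.02387.

I/I₀ ≈ 0.0239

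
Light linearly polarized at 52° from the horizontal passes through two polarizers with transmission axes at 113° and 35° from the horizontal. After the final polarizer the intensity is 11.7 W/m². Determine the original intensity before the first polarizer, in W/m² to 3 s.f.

I₀ ≈ 1150 W/m²

I₁ = I₀ cos²(113° − 52°) = I₀ cos²(61°) = 0.235 I₀.
I₂ = I₁ cos²(35° − 113°) = 0.235 I₀ · cos²(78°) = 0.01016 I₀.
So 11.7 W/m² = 0.01016 I₀, giving I₀ = 11.7/0.01016 = 1152 W/m².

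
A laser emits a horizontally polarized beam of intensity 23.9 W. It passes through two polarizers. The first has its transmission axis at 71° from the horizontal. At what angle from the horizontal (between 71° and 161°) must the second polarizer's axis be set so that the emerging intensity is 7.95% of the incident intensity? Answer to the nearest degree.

θ ≈ 101°

I₁ = I₀ cos²(71° − 0°) = I₀ cos²(71°) = 0.106 I₀.
Need I₂/I₀ = 0.0795, so cos²(θ − 71°) = 0.0795 / 0.106 = 0.75.
θ − 71° = arccos(√0.75) = 30.0°, giving θ ≈ 71 + 30.0 = 101.0°.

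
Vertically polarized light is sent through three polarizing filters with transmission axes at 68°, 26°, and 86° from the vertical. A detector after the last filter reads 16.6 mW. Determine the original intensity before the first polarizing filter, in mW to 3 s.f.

I₁ = I₀ cos²(68° − 0°) = I₀ cos²(68°) = 0.1403 I₀.
I₂ = I₁ cos²(26° − 68°) = 0.1403 I₀ · cos²(42°) = 0.0775 I₀.
I₃ = I₂ cos²(86° − 26°) = 0.0775 I₀ · cos²(60°) = 0.01937 I₀.
So 16.6 mW = 0.01937 I₀, giving I₀ = 16.6/0.01937 = 856.8 mW.

I₀ ≈ 857 mW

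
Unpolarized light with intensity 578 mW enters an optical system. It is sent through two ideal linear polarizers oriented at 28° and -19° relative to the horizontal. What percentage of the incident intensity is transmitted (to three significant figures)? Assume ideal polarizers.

Unpolarized light through the first polarizer → I₁ = 578 mW/2 = 289 mW, polarized at 28°.
I₂ = I₁ · cos²(47°) = 289 · 0.4651 = 134.4 mW.
That is 23.26% of the incident intensity.

≈ 23.3%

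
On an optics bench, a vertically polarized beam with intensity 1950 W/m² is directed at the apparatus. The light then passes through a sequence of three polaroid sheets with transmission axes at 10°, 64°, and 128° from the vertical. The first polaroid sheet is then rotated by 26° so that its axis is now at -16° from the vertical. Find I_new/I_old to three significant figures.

Before rotation:
I₁ = I₀ cos²(10° − 0°) = I₀ cos²(10°) = 0.9698 I₀.
I₂ = I₁ cos²(64° − 10°) = 0.9698 I₀ · cos²(54°) = 0.3351 I₀.
I₃ = I₂ cos²(128° − 64°) = 0.3351 I₀ · cos²(64°) = 0.06439 I₀.
After rotation:
I₁ = I₀ cos²(-16° − 0°) = I₀ cos²(16°) = 0.924 I₀.
I₂ = I₁ cos²(64° + 16°) = 0.924 I₀ · cos²(80°) = 0.02786 I₀.
I₃ = I₂ cos²(128° − 64°) = 0.02786 I₀ · cos²(64°) = 0.005354 I₀.
Ratio = 0.005354 / 0.06439 = 0.08315.

I_new/I_old ≈ 0.0832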